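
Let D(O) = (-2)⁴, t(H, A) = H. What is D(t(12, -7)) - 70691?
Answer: -70675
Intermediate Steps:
D(O) = 16
D(t(12, -7)) - 70691 = 16 - 70691 = -70675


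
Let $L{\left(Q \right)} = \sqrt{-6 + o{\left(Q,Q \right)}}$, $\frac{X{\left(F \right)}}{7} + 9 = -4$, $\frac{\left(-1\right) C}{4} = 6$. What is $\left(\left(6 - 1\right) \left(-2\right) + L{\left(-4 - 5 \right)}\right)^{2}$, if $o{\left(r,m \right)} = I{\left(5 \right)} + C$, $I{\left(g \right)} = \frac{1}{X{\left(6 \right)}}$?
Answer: $\frac{\left(-910 + i \sqrt{248521}\right)^{2}}{8281} \approx 69.989 - 109.56 i$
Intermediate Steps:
$C = -24$ ($C = \left(-4\right) 6 = -24$)
$X{\left(F \right)} = -91$ ($X{\left(F \right)} = -63 + 7 \left(-4\right) = -63 - 28 = -91$)
$I{\left(g \right)} = - \frac{1}{91}$ ($I{\left(g \right)} = \frac{1}{-91} = - \frac{1}{91}$)
$o{\left(r,m \right)} = - \frac{2185}{91}$ ($o{\left(r,m \right)} = - \frac{1}{91} - 24 = - \frac{2185}{91}$)
$L{\left(Q \right)} = \frac{i \sqrt{248521}}{91}$ ($L{\left(Q \right)} = \sqrt{-6 - \frac{2185}{91}} = \sqrt{- \frac{2731}{91}} = \frac{i \sqrt{248521}}{91}$)
$\left(\left(6 - 1\right) \left(-2\right) + L{\left(-4 - 5 \right)}\right)^{2} = \left(\left(6 - 1\right) \left(-2\right) + \frac{i \sqrt{248521}}{91}\right)^{2} = \left(5 \left(-2\right) + \frac{i \sqrt{248521}}{91}\right)^{2} = \left(-10 + \frac{i \sqrt{248521}}{91}\right)^{2}$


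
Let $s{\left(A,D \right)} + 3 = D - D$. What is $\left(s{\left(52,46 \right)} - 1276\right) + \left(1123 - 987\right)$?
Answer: $-1143$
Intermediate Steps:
$s{\left(A,D \right)} = -3$ ($s{\left(A,D \right)} = -3 + \left(D - D\right) = -3 + 0 = -3$)
$\left(s{\left(52,46 \right)} - 1276\right) + \left(1123 - 987\right) = \left(-3 - 1276\right) + \left(1123 - 987\right) = -1279 + 136 = -1143$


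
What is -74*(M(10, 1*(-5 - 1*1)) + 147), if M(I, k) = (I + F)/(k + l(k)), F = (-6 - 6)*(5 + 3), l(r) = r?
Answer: -34225/3 ≈ -11408.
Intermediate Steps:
F = -96 (F = -12*8 = -96)
M(I, k) = (-96 + I)/(2*k) (M(I, k) = (I - 96)/(k + k) = (-96 + I)/((2*k)) = (-96 + I)*(1/(2*k)) = (-96 + I)/(2*k))
-74*(M(10, 1*(-5 - 1*1)) + 147) = -74*((-96 + 10)/(2*((1*(-5 - 1*1)))) + 147) = -74*((1/2)*(-86)/(1*(-5 - 1)) + 147) = -74*((1/2)*(-86)/(1*(-6)) + 147) = -74*((1/2)*(-86)/(-6) + 147) = -74*((1/2)*(-1/6)*(-86) + 147) = -74*(43/6 + 147) = -74*925/6 = -34225/3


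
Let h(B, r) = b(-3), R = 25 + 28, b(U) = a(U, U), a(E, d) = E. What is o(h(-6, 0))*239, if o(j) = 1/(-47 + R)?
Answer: 239/6 ≈ 39.833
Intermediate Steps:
b(U) = U
R = 53
h(B, r) = -3
o(j) = 1/6 (o(j) = 1/(-47 + 53) = 1/6)
o(h(-6, 0))*239 = (1/6)*239 = 239/6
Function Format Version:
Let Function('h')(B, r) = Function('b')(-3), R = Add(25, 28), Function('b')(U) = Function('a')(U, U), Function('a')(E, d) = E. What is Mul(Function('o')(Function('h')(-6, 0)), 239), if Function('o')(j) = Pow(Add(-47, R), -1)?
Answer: Rational(239, 6) ≈ 39.833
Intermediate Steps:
Function('b')(U) = U
R = 53
Function('h')(B, r) = -3
Function('o')(j) = Rational(1, 6) (Function('o')(j) = Pow(Add(-47, 53), -1) = Pow(6, -1) = Rational(1, 6))
Mul(Function('o')(Function('h')(-6, 0)), 239) = Mul(Rational(1, 6), 239) = Rational(239, 6)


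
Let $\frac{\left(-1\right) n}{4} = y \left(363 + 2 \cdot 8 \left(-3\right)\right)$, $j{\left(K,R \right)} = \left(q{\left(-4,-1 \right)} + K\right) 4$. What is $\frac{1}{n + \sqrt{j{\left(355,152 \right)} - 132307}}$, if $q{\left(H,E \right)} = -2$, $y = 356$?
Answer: $- \frac{89712}{40241240899} - \frac{i \sqrt{130895}}{201206204495} \approx -2.2294 \cdot 10^{-6} - 1.7981 \cdot 10^{-9} i$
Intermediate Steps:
$j{\left(K,R \right)} = -8 + 4 K$ ($j{\left(K,R \right)} = \left(-2 + K\right) 4 = -8 + 4 K$)
$n = -448560$ ($n = - 4 \cdot 356 \left(363 + 2 \cdot 8 \left(-3\right)\right) = - 4 \cdot 356 \left(363 + 16 \left(-3\right)\right) = - 4 \cdot 356 \left(363 - 48\right) = - 4 \cdot 356 \cdot 315 = \left(-4\right) 112140 = -448560$)
$\frac{1}{n + \sqrt{j{\left(355,152 \right)} - 132307}} = \frac{1}{-448560 + \sqrt{\left(-8 + 4 \cdot 355\right) - 132307}} = \frac{1}{-448560 + \sqrt{\left(-8 + 1420\right) - 132307}} = \frac{1}{-448560 + \sqrt{1412 - 132307}} = \frac{1}{-448560 + \sqrt{-130895}} = \frac{1}{-448560 + i \sqrt{130895}}$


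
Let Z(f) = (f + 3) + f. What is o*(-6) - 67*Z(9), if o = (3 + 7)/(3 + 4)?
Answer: -9909/7 ≈ -1415.6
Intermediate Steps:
o = 10/7 ≈ 1.4286
Z(f) = 3 + 2*f (Z(f) = (3 + f) + f = 3 + 2*f)
o*(-6) - 67*Z(9) = (10/7)*(-6) - 67*(3 + 2*9) = -60/7 - 67*(3 + 18) = -60/7 - 67*21 = -60/7 - 1407 = -9909/7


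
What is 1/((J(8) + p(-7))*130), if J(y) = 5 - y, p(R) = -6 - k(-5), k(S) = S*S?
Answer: -1/4420 ≈ -0.00022624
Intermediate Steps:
k(S) = S²
p(R) = -31 (p(R) = -6 - 1*(-5)² = -6 - 1*25 = -6 - 25 = -31)
1/((J(8) + p(-7))*130) = 1/(((5 - 1*8) - 31)*130) = 1/(((5 - 8) - 31)*130) = 1/((-3 - 31)*130) = 1/(-34*130) = 1/(-4420) = -1/4420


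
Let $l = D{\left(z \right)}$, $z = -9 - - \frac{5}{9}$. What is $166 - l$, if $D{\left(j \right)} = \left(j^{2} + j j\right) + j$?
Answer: $\frac{2578}{81} \approx 31.827$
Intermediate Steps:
$z = - \frac{76}{9}$ ($z = -9 - \left(-5\right) \frac{1}{9} = -9 - - \frac{5}{9} = -9 + \frac{5}{9} = - \frac{76}{9} \approx -8.4444$)
$D{\left(j \right)} = j + 2 j^{2}$ ($D{\left(j \right)} = \left(j^{2} + j^{2}\right) + j = 2 j^{2} + j = j + 2 j^{2}$)
$l = \frac{10868}{81}$ ($l = - \frac{76 \left(1 + 2 \left(- \frac{76}{9}\right)\right)}{9} = - \frac{76 \left(1 - \frac{152}{9}\right)}{9} = \left(- \frac{76}{9}\right) \left(- \frac{143}{9}\right) = \frac{10868}{81} \approx 134.17$)
$166 - l = 166 - \frac{10868}{81} = \frac{2578}{81}$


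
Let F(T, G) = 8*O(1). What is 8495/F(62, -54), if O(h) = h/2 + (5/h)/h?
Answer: 8495/44 ≈ 193.07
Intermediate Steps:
O(h) = h/2 + 5/h² (O(h) = h*(½) + 5/h² = h/2 + 5/h²)
F(T, G) = 44 (F(T, G) = 8*((½)*1 + 5/1²) = 8*(½ + 5*1) = 8*(½ + 5) = 8*(11/2) = 44)
8495/F(62, -54) = 8495/44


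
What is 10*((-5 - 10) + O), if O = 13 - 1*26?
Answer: -280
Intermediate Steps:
O = -13 (O = 13 - 26 = -13)
10*((-5 - 10) + O) = 10*((-5 - 10) - 13) = 10*(-15 - 13) = 10*(-28) = -280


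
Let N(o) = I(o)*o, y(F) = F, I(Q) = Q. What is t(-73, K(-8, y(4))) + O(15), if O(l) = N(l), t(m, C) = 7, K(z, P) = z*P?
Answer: 232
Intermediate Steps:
K(z, P) = P*z
N(o) = o² (N(o) = o*o = o²)
O(l) = l²
t(-73, K(-8, y(4))) + O(15) = 7 + 15² = 7 + 225 = 232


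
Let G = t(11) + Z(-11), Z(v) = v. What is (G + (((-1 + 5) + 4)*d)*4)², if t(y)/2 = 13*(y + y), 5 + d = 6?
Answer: 351649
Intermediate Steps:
d = 1 (d = -5 + 6 = 1)
t(y) = 52*y (t(y) = 2*(13*(y + y)) = 2*(13*(2*y)) = 2*(26*y) = 52*y)
G = 561 (G = 52*11 - 11 = 572 - 11 = 561)
(G + (((-1 + 5) + 4)*d)*4)² = (561 + (((-1 + 5) + 4)*1)*4)² = (561 + ((4 + 4)*1)*4)² = (561 + (8*1)*4)² = (561 + 8*4)² = (561 + 32)² = 593² = 351649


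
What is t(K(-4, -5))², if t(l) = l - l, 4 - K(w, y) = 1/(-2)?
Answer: 0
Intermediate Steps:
K(w, y) = 9/2 (K(w, y) = 4 - 1/(-2) = 4 - 1*(-½) = 4 + ½ = 9/2)
t(l) = 0
t(K(-4, -5))² = 0² = 0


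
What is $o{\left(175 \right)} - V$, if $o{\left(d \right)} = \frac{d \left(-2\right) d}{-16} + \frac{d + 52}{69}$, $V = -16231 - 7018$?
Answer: $\frac{14948389}{552} \approx 27080.0$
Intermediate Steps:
$V = -23249$ ($V = -16231 - 7018 = -23249$)
$o{\left(d \right)} = \frac{52}{69} + \frac{d^{2}}{8} + \frac{d}{69}$ ($o{\left(d \right)} = - 2 d d \left(- \frac{1}{16}\right) + \left(52 + d\right) \frac{1}{69} = - 2 d^{2} \left(- \frac{1}{16}\right) + \left(\frac{52}{69} + \frac{d}{69}\right) = \frac{d^{2}}{8} + \left(\frac{52}{69} + \frac{d}{69}\right) = \frac{52}{69} + \frac{d^{2}}{8} + \frac{d}{69}$)
$o{\left(175 \right)} - V = \left(\frac{52}{69} + \frac{175^{2}}{8} + \frac{1}{69} \cdot 175\right) - -23249 = \left(\frac{52}{69} + \frac{1}{8} \cdot 30625 + \frac{175}{69}\right) + 23249 = \left(\frac{52}{69} + \frac{30625}{8} + \frac{175}{69}\right) + 23249 = \frac{2114941}{552} + 23249 = \frac{14948389}{552}$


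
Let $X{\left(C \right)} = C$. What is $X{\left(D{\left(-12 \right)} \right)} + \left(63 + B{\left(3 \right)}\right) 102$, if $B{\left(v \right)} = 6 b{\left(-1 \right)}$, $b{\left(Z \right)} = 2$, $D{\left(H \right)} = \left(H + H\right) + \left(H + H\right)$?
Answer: $7602$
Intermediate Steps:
$D{\left(H \right)} = 4 H$ ($D{\left(H \right)} = 2 H + 2 H = 4 H$)
$B{\left(v \right)} = 12$ ($B{\left(v \right)} = 6 \cdot 2 = 12$)
$X{\left(D{\left(-12 \right)} \right)} + \left(63 + B{\left(3 \right)}\right) 102 = 4 \left(-12\right) + \left(63 + 12\right) 102 = -48 + 75 \cdot 102 = -48 + 7650 = 7602$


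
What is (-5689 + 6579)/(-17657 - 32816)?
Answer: -890/50473 ≈ -0.017633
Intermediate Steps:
(-5689 + 6579)/(-17657 - 32816) = 890/(-50473) = 890*(-1/50473) = -890/50473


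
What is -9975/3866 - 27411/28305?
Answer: -129437767/36475710 ≈ -3.5486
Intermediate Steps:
-9975/3866 - 27411/28305 = -9975*1/3866 - 27411*1/28305 = -9975/3866 - 9137/9435 = -129437767/36475710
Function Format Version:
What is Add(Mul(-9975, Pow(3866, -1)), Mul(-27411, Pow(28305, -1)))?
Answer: Rational(-129437767, 36475710) ≈ -3.5486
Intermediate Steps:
Add(Mul(-9975, Pow(3866, -1)), Mul(-27411, Pow(28305, -1))) = Add(Mul(-9975, Rational(1, 3866)), Mul(-27411, Rational(1, 28305))) = Add(Rational(-9975, 3866), Rational(-9137, 9435)) = Rational(-129437767, 36475710)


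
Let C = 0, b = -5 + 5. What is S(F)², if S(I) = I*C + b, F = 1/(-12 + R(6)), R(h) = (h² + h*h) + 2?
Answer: 0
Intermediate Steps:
b = 0
R(h) = 2 + 2*h² (R(h) = (h² + h²) + 2 = 2*h² + 2 = 2 + 2*h²)
F = 1/62 (F = 1/(-12 + (2 + 2*6²)) = 1/(-12 + (2 + 2*36)) = 1/(-12 + (2 + 72)) = 1/(-12 + 74) = 1/62 ≈ 0.016129)
S(I) = 0 (S(I) = I*0 + 0 = 0 + 0 = 0)
S(F)² = 0² = 0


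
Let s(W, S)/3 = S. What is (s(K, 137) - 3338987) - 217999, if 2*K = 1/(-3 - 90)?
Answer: -3556575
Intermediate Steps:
K = -1/186 (K = 1/(2*(-3 - 90)) = (½)/(-93) = (½)*(-1/93) = -1/186 ≈ -0.0053763)
s(W, S) = 3*S
(s(K, 137) - 3338987) - 217999 = (3*137 - 3338987) - 217999 = (411 - 3338987) - 217999 = -3338576 - 217999 = -3556575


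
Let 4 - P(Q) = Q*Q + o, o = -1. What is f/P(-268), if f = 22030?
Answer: -22030/71819 ≈ -0.30674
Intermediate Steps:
P(Q) = 5 - Q² (P(Q) = 4 - (Q*Q - 1) = 4 - (Q² - 1) = 4 - (-1 + Q²) = 4 + (1 - Q²) = 5 - Q²)
f/P(-268) = 22030/(5 - 1*(-268)²) = 22030/(5 - 1*71824) = 22030/(5 - 71824) = 22030/(-71819) = 22030*(-1/71819) = -22030/71819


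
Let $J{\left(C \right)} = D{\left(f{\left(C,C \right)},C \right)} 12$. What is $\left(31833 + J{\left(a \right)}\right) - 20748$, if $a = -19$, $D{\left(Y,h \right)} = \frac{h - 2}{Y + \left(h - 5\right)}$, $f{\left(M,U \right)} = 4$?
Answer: $\frac{55488}{5} \approx 11098.0$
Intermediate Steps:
$D{\left(Y,h \right)} = \frac{-2 + h}{-5 + Y + h}$ ($D{\left(Y,h \right)} = \frac{-2 + h}{Y + \left(h - 5\right)} = \frac{-2 + h}{Y + \left(-5 + h\right)} = \frac{-2 + h}{-5 + Y + h}$)
$J{\left(C \right)} = \frac{12 \left(-2 + C\right)}{-1 + C}$ ($J{\left(C \right)} = \frac{-2 + C}{-5 + 4 + C} 12 = \frac{-2 + C}{-1 + C} 12 = \frac{12 \left(-2 + C\right)}{-1 + C}$)
$\left(31833 + J{\left(a \right)}\right) - 20748 = \left(31833 + \frac{12 \left(-2 - 19\right)}{-1 - 19}\right) - 20748 = \left(31833 + 12 \frac{1}{-20} \left(-21\right)\right) - 20748 = \left(31833 + 12 \left(- \frac{1}{20}\right) \left(-21\right)\right) - 20748 = \left(31833 + \frac{63}{5}\right) - 20748 = \frac{159228}{5} - 20748 = \frac{55488}{5}$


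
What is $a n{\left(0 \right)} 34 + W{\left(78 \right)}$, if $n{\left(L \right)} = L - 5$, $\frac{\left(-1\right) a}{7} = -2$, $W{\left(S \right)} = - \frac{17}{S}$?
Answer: $- \frac{185657}{78} \approx -2380.2$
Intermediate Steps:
$a = 14$ ($a = \left(-7\right) \left(-2\right) = 14$)
$n{\left(L \right)} = -5 + L$ ($n{\left(L \right)} = L - 5 = -5 + L$)
$a n{\left(0 \right)} 34 + W{\left(78 \right)} = 14 \left(-5 + 0\right) 34 - \frac{17}{78} = 14 \left(-5\right) 34 - \frac{17}{78} = \left(-70\right) 34 - \frac{17}{78} = -2380 - \frac{17}{78} = - \frac{185657}{78}$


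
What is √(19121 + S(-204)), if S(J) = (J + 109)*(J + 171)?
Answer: 4*√1391 ≈ 149.18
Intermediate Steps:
S(J) = (109 + J)*(171 + J)
√(19121 + S(-204)) = √(19121 + (18639 + (-204)² + 280*(-204))) = √(19121 + (18639 + 41616 - 57120)) = √(19121 + 3135) = √22256 = 4*√1391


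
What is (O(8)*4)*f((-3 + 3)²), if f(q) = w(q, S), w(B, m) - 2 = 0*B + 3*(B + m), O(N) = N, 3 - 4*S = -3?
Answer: 208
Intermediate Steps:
S = 3/2 (S = ¾ - ¼*(-3) = ¾ + ¾ = 3/2 ≈ 1.5000)
w(B, m) = 2 + 3*B + 3*m (w(B, m) = 2 + (0*B + 3*(B + m)) = 2 + (0 + (3*B + 3*m)) = 2 + (3*B + 3*m) = 2 + 3*B + 3*m)
f(q) = 13/2 + 3*q (f(q) = 2 + 3*q + 3*(3/2) = 2 + 3*q + 9/2 = 13/2 + 3*q)
(O(8)*4)*f((-3 + 3)²) = (8*4)*(13/2 + 3*(-3 + 3)²) = 32*(13/2 + 3*0²) = 32*(13/2 + 3*0) = 32*(13/2 + 0) = 32*(13/2) = 208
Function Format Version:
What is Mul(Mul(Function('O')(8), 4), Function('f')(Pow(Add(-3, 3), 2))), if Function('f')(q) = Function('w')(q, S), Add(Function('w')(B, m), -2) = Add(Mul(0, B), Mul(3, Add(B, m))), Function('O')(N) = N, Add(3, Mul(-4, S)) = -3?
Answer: 208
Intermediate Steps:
S = Rational(3, 2) (S = Add(Rational(3, 4), Mul(Rational(-1, 4), -3)) = Add(Rational(3, 4), Rational(3, 4)) = Rational(3, 2) ≈ 1.5000)
Function('w')(B, m) = Add(2, Mul(3, B), Mul(3, m)) (Function('w')(B, m) = Add(2, Add(Mul(0, B), Mul(3, Add(B, m)))) = Add(2, Add(0, Add(Mul(3, B), Mul(3, m)))) = Add(2, Add(Mul(3, B), Mul(3, m))) = Add(2, Mul(3, B), Mul(3, m)))
Function('f')(q) = Add(Rational(13, 2), Mul(3, q)) (Function('f')(q) = Add(2, Mul(3, q), Mul(3, Rational(3, 2))) = Add(2, Mul(3, q), Rational(9, 2)) = Add(Rational(13, 2), Mul(3, q)))
Mul(Mul(Function('O')(8), 4), Function('f')(Pow(Add(-3, 3), 2))) = Mul(Mul(8, 4), Add(Rational(13, 2), Mul(3, Pow(Add(-3, 3), 2)))) = Mul(32, Add(Rational(13, 2), Mul(3, Pow(0, 2)))) = Mul(32, Add(Rational(13, 2), Mul(3, 0))) = Mul(32, Add(Rational(13, 2), 0)) = Mul(32, Rational(13, 2)) = 208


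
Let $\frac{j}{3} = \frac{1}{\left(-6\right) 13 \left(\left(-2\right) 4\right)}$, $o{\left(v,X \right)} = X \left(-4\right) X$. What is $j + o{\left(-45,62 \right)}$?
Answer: $- \frac{3198207}{208} \approx -15376.0$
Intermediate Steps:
$o{\left(v,X \right)} = - 4 X^{2}$ ($o{\left(v,X \right)} = - 4 X X = - 4 X^{2}$)
$j = \frac{1}{208}$ ($j = \frac{3}{\left(-6\right) 13 \left(\left(-2\right) 4\right)} = \frac{3}{\left(-78\right) \left(-8\right)} = \frac{3}{624} = 3 \cdot \frac{1}{624} = \frac{1}{208} \approx 0.0048077$)
$j + o{\left(-45,62 \right)} = \frac{1}{208} - 4 \cdot 62^{2} = \frac{1}{208} - 15376 = - \frac{3198207}{208}$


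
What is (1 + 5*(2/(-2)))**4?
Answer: 256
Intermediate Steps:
(1 + 5*(2/(-2)))**4 = (1 + 5*(2*(-1/2)))**4 = (1 + 5*(-1))**4 = (1 - 5)**4 = (-4)**4 = 256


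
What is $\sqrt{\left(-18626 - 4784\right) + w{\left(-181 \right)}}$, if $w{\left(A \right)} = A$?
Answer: $i \sqrt{23591} \approx 153.59 i$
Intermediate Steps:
$\sqrt{\left(-18626 - 4784\right) + w{\left(-181 \right)}} = \sqrt{\left(-18626 - 4784\right) - 181} = \sqrt{-23410 - 181} = \sqrt{-23591} = i \sqrt{23591}$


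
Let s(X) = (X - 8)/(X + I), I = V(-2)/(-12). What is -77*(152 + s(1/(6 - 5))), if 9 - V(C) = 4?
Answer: -10780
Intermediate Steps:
V(C) = 5 (V(C) = 9 - 1*4 = 9 - 4 = 5)
I = -5/12 (I = 5/(-12) = 5*(-1/12) = -5/12 ≈ -0.41667)
s(X) = (-8 + X)/(-5/12 + X) (s(X) = (X - 8)/(X - 5/12) = (-8 + X)/(-5/12 + X))
-77*(152 + s(1/(6 - 5))) = -77*(152 + 12*(-8 + 1/(6 - 5))/(-5 + 12/(6 - 5))) = -77*(152 + 12*(-8 + 1/1)/(-5 + 12/1)) = -77*(152 + 12*(-8 + 1)/(-5 + 12*1)) = -77*(152 + 12*(-7)/(-5 + 12)) = -77*(152 + 12*(-7)/7) = -77*(152 + 12*(⅐)*(-7)) = -77*(152 - 12) = -77*140 = -10780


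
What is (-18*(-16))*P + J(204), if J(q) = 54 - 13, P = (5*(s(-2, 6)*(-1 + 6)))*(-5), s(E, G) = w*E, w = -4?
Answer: -287959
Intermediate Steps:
s(E, G) = -4*E
P = -1000 (P = (5*((-4*(-2))*(-1 + 6)))*(-5) = (5*(8*5))*(-5) = (5*40)*(-5) = 200*(-5) = -1000)
J(q) = 41
(-18*(-16))*P + J(204) = -18*(-16)*(-1000) + 41 = 288*(-1000) + 41 = -288000 + 41 = -287959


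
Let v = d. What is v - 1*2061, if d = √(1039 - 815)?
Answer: -2061 + 4*√14 ≈ -2046.0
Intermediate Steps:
d = 4*√14 (d = √224 = 4*√14 ≈ 14.967)
v = 4*√14 ≈ 14.967
v - 1*2061 = 4*√14 - 1*2061 = 4*√14 - 2061 = -2061 + 4*√14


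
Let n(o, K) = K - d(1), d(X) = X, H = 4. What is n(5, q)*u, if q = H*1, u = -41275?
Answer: -123825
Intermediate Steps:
q = 4 (q = 4*1 = 4)
n(o, K) = -1 + K (n(o, K) = K - 1*1 = K - 1 = -1 + K)
n(5, q)*u = (-1 + 4)*(-41275) = 3*(-41275) = -123825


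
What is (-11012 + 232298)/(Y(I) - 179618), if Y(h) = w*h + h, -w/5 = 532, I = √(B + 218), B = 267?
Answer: -39746948748/28833539639 + 588399474*√485/28833539639 ≈ -0.92908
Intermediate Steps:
I = √485 (I = √(267 + 218) = √485 ≈ 22.023)
w = -2660 (w = -5*532 = -2660)
Y(h) = -2659*h (Y(h) = -2660*h + h = -2659*h)
(-11012 + 232298)/(Y(I) - 179618) = (-11012 + 232298)/(-2659*√485 - 179618) = 221286/(-179618 - 2659*√485)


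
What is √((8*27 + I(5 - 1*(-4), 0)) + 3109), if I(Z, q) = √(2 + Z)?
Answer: √(3325 + √11) ≈ 57.692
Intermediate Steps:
√((8*27 + I(5 - 1*(-4), 0)) + 3109) = √((8*27 + √(2 + (5 - 1*(-4)))) + 3109) = √((216 + √(2 + (5 + 4))) + 3109) = √((216 + √(2 + 9)) + 3109) = √((216 + √11) + 3109) = √(3325 + √11)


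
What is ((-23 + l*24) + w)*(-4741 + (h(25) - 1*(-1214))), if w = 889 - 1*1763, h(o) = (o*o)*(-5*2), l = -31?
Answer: 16044057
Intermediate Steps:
h(o) = -10*o² (h(o) = o²*(-10) = -10*o²)
w = -874 (w = 889 - 1763 = -874)
((-23 + l*24) + w)*(-4741 + (h(25) - 1*(-1214))) = ((-23 - 31*24) - 874)*(-4741 + (-10*25² - 1*(-1214))) = ((-23 - 744) - 874)*(-4741 + (-10*625 + 1214)) = (-767 - 874)*(-4741 + (-6250 + 1214)) = -1641*(-4741 - 5036) = -1641*(-9777) = 16044057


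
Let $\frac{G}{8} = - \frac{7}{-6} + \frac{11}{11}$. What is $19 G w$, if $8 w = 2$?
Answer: $\frac{247}{3} \approx 82.333$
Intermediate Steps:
$w = \frac{1}{4}$ ($w = \frac{1}{8} \cdot 2 = \frac{1}{4} \approx 0.25$)
$G = \frac{52}{3}$ ($G = 8 \left(- \frac{7}{-6} + \frac{11}{11}\right) = 8 \left(\left(-7\right) \left(- \frac{1}{6}\right) + 11 \cdot \frac{1}{11}\right) = 8 \left(\frac{7}{6} + 1\right) = 8 \cdot \frac{13}{6} = \frac{52}{3} \approx 17.333$)
$19 G w = 19 \cdot \frac{52}{3} \cdot \frac{1}{4} = \frac{988}{3} \cdot \frac{1}{4} = \frac{247}{3}$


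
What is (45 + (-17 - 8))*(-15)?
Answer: -300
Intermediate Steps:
(45 + (-17 - 8))*(-15) = (45 - 25)*(-15) = 20*(-15) = -300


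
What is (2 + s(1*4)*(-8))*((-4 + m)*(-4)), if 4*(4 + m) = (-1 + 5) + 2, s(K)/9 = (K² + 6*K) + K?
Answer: -82316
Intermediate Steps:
s(K) = 9*K² + 63*K (s(K) = 9*((K² + 6*K) + K) = 9*(K² + 7*K) = 9*K² + 63*K)
m = -5/2 (m = -4 + ((-1 + 5) + 2)/4 = -4 + (4 + 2)/4 = -4 + (¼)*6 = -4 + 3/2 = -5/2 ≈ -2.5000)
(2 + s(1*4)*(-8))*((-4 + m)*(-4)) = (2 + (9*(1*4)*(7 + 1*4))*(-8))*((-4 - 5/2)*(-4)) = (2 + (9*4*(7 + 4))*(-8))*(-13/2*(-4)) = (2 + (9*4*11)*(-8))*26 = (2 + 396*(-8))*26 = (2 - 3168)*26 = -3166*26 = -82316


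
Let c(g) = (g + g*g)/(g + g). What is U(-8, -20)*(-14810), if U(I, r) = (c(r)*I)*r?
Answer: 22511200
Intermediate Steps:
c(g) = (g + g²)/(2*g) (c(g) = (g + g²)/((2*g)) = (g + g²)*(1/(2*g)) = (g + g²)/(2*g))
U(I, r) = I*r*(½ + r/2) (U(I, r) = ((½ + r/2)*I)*r = (I*(½ + r/2))*r = I*r*(½ + r/2))
U(-8, -20)*(-14810) = ((½)*(-8)*(-20)*(1 - 20))*(-14810) = ((½)*(-8)*(-20)*(-19))*(-14810) = -1520*(-14810) = 22511200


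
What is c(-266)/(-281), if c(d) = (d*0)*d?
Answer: 0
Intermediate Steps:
c(d) = 0 (c(d) = 0*d = 0)
c(-266)/(-281) = 0/(-281) = 0*(-1/281) = 0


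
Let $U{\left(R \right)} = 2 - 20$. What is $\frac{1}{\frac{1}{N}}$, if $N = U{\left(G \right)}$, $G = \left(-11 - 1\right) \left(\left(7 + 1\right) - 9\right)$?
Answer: $-18$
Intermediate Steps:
$G = 12$ ($G = - 12 \left(8 - 9\right) = \left(-12\right) \left(-1\right) = 12$)
$U{\left(R \right)} = -18$ ($U{\left(R \right)} = 2 - 20 = -18$)
$N = -18$
$\frac{1}{\frac{1}{N}} = \frac{1}{\frac{1}{-18}} = \frac{1}{- \frac{1}{18}} = -18$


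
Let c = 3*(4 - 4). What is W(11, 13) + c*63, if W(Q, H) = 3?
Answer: 3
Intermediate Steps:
c = 0 (c = 3*0 = 0)
W(11, 13) + c*63 = 3 + 0*63 = 3 + 0 = 3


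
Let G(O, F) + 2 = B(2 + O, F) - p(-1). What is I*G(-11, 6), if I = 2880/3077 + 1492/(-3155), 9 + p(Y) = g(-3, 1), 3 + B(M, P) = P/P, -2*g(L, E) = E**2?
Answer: 24725338/9707935 ≈ 2.5469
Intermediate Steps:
g(L, E) = -E**2/2
B(M, P) = -2 (B(M, P) = -3 + P/P = -3 + 1 = -2)
p(Y) = -19/2 (p(Y) = -9 - 1/2*1**2 = -9 - 1/2*1 = -9 - 1/2 = -19/2)
G(O, F) = 11/2 (G(O, F) = -2 + (-2 - 1*(-19/2)) = -2 + (-2 + 19/2) = -2 + 15/2 = 11/2)
I = 4495516/9707935 (I = 2880*(1/3077) + 1492*(-1/3155) = 2880/3077 - 1492/3155 = 4495516/9707935 ≈ 0.46308)
I*G(-11, 6) = (4495516/9707935)*(11/2) = 24725338/9707935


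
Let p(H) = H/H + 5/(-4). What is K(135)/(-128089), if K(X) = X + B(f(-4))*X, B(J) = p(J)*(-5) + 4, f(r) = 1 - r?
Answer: -3375/512356 ≈ -0.0065872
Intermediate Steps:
p(H) = -¼ (p(H) = 1 + 5*(-¼) = 1 - 5/4 = -¼)
B(J) = 21/4 (B(J) = -¼*(-5) + 4 = 5/4 + 4 = 21/4)
K(X) = 25*X/4 (K(X) = X + 21*X/4 = 25*X/4)
K(135)/(-128089) = ((25/4)*135)/(-128089) = (3375/4)*(-1/128089) = -3375/512356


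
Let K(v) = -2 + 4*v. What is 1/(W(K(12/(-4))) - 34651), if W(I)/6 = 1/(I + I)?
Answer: -14/485117 ≈ -2.8859e-5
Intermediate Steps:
W(I) = 3/I (W(I) = 6/(I + I) = 6/((2*I)) = 6*(1/(2*I)) = 3/I)
1/(W(K(12/(-4))) - 34651) = 1/(3/(-2 + 4*(12/(-4))) - 34651) = 1/(3/(-2 + 4*(12*(-¼))) - 34651) = 1/(3/(-2 + 4*(-3)) - 34651) = 1/(3/(-2 - 12) - 34651) = 1/(3/(-14) - 34651) = 1/(3*(-1/14) - 34651) = 1/(-3/14 - 34651) = 1/(-485117/14) = -14/485117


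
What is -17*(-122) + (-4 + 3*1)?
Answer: 2073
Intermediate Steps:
-17*(-122) + (-4 + 3*1) = 2074 + (-4 + 3) = 2074 - 1 = 2073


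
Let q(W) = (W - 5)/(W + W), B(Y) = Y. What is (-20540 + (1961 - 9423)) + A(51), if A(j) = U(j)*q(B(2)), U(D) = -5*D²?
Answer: -72993/4 ≈ -18248.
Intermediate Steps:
q(W) = (-5 + W)/(2*W) (q(W) = (-5 + W)/((2*W)) = (-5 + W)*(1/(2*W)) = (-5 + W)/(2*W))
A(j) = 15*j²/4 (A(j) = (-5*j²)*((½)*(-5 + 2)/2) = (-5*j²)*((½)*(½)*(-3)) = -5*j²*(-¾) = 15*j²/4)
(-20540 + (1961 - 9423)) + A(51) = (-20540 + (1961 - 9423)) + (15/4)*51² = (-20540 - 7462) + (15/4)*2601 = -28002 + 39015/4 = -72993/4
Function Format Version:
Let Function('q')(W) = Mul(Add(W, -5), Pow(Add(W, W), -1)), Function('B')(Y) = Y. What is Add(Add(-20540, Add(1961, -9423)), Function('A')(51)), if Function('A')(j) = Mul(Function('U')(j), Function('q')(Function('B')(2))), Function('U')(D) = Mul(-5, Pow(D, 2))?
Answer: Rational(-72993, 4) ≈ -18248.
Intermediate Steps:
Function('q')(W) = Mul(Rational(1, 2), Pow(W, -1), Add(-5, W)) (Function('q')(W) = Mul(Add(-5, W), Pow(Mul(2, W), -1)) = Mul(Add(-5, W), Mul(Rational(1, 2), Pow(W, -1))) = Mul(Rational(1, 2), Pow(W, -1), Add(-5, W)))
Function('A')(j) = Mul(Rational(15, 4), Pow(j, 2)) (Function('A')(j) = Mul(Mul(-5, Pow(j, 2)), Mul(Rational(1, 2), Pow(2, -1), Add(-5, 2))) = Mul(Mul(-5, Pow(j, 2)), Mul(Rational(1, 2), Rational(1, 2), -3)) = Mul(Mul(-5, Pow(j, 2)), Rational(-3, 4)) = Mul(Rational(15, 4), Pow(j, 2)))
Add(Add(-20540, Add(1961, -9423)), Function('A')(51)) = Add(Add(-20540, Add(1961, -9423)), Mul(Rational(15, 4), Pow(51, 2))) = Add(Add(-20540, -7462), Mul(Rational(15, 4), 2601)) = Add(-28002, Rational(39015, 4)) = Rational(-72993, 4)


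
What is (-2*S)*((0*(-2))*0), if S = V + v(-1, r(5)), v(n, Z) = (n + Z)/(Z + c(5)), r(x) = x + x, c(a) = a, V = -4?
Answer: 0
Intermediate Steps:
r(x) = 2*x
v(n, Z) = (Z + n)/(5 + Z) (v(n, Z) = (n + Z)/(Z + 5) = (Z + n)/(5 + Z))
S = -17/5 (S = -4 + (2*5 - 1)/(5 + 2*5) = -4 + (10 - 1)/(5 + 10) = -4 + 9/15 = -4 + (1/15)*9 = -4 + ⅗ = -17/5 ≈ -3.4000)
(-2*S)*((0*(-2))*0) = (-2*(-17/5))*((0*(-2))*0) = 34*(0*0)/5 = (34/5)*0 = 0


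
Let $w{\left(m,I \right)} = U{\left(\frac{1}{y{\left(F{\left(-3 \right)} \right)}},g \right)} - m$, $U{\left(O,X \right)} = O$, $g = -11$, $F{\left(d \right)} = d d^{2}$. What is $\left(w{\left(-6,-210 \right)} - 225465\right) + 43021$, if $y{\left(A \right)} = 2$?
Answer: $- \frac{364875}{2} \approx -1.8244 \cdot 10^{5}$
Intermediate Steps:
$F{\left(d \right)} = d^{3}$
$w{\left(m,I \right)} = \frac{1}{2} - m$
$\left(w{\left(-6,-210 \right)} - 225465\right) + 43021 = \left(\left(\frac{1}{2} - -6\right) - 225465\right) + 43021 = \left(\left(\frac{1}{2} + 6\right) - 225465\right) + 43021 = \left(\frac{13}{2} - 225465\right) + 43021 = - \frac{450917}{2} + 43021 = - \frac{364875}{2}$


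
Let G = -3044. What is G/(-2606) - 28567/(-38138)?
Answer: 95268837/49693814 ≈ 1.9171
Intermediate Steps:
G/(-2606) - 28567/(-38138) = -3044/(-2606) - 28567/(-38138) = -3044*(-1/2606) - 28567*(-1/38138) = 1522/1303 + 28567/38138 = 95268837/49693814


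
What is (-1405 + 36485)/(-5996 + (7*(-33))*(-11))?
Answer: -7016/691 ≈ -10.153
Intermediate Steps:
(-1405 + 36485)/(-5996 + (7*(-33))*(-11)) = 35080/(-5996 - 231*(-11)) = 35080/(-5996 + 2541) = 35080/(-3455) = 35080*(-1/3455) = -7016/691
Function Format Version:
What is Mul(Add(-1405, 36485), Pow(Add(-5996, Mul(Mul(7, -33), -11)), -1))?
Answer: Rational(-7016, 691) ≈ -10.153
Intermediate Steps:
Mul(Add(-1405, 36485), Pow(Add(-5996, Mul(Mul(7, -33), -11)), -1)) = Mul(35080, Pow(Add(-5996, Mul(-231, -11)), -1)) = Mul(35080, Pow(Add(-5996, 2541), -1)) = Mul(35080, Pow(-3455, -1)) = Mul(35080, Rational(-1, 3455)) = Rational(-7016, 691)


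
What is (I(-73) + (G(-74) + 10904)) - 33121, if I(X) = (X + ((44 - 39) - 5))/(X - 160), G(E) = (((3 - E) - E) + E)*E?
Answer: -6504122/233 ≈ -27915.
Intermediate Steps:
G(E) = E*(3 - E) (G(E) = ((3 - 2*E) + E)*E = (3 - E)*E = E*(3 - E))
I(X) = X/(-160 + X) (I(X) = (X + (5 - 5))/(-160 + X) = (X + 0)/(-160 + X) = X/(-160 + X))
(I(-73) + (G(-74) + 10904)) - 33121 = (-73/(-160 - 73) + (-74*(3 - 1*(-74)) + 10904)) - 33121 = (-73/(-233) + (-74*(3 + 74) + 10904)) - 33121 = (-73*(-1/233) + (-74*77 + 10904)) - 33121 = (73/233 + (-5698 + 10904)) - 33121 = (73/233 + 5206) - 33121 = 1213071/233 - 33121 = -6504122/233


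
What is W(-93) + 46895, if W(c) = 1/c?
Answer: 4361234/93 ≈ 46895.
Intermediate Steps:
W(-93) + 46895 = 1/(-93) + 46895 = -1/93 + 46895 = 4361234/93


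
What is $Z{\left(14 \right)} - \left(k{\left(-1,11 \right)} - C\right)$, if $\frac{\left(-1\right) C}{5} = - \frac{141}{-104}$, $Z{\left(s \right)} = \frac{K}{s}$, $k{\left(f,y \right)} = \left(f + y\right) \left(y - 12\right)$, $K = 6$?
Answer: $\frac{2657}{728} \approx 3.6497$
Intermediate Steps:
$k{\left(f,y \right)} = \left(-12 + y\right) \left(f + y\right)$ ($k{\left(f,y \right)} = \left(f + y\right) \left(-12 + y\right) = \left(-12 + y\right) \left(f + y\right)$)
$Z{\left(s \right)} = \frac{6}{s}$
$C = - \frac{705}{104}$ ($C = - 5 \left(- \frac{141}{-104}\right) = - 5 \left(\left(-141\right) \left(- \frac{1}{104}\right)\right) = \left(-5\right) \frac{141}{104} = - \frac{705}{104} \approx -6.7788$)
$Z{\left(14 \right)} - \left(k{\left(-1,11 \right)} - C\right) = \frac{6}{14} - \left(\left(11^{2} - -12 - 132 - 11\right) - - \frac{705}{104}\right) = 6 \cdot \frac{1}{14} - \left(\left(121 + 12 - 132 - 11\right) + \frac{705}{104}\right) = \frac{3}{7} - \left(-10 + \frac{705}{104}\right) = \frac{3}{7} - - \frac{335}{104} = \frac{3}{7} + \frac{335}{104} = \frac{2657}{728}$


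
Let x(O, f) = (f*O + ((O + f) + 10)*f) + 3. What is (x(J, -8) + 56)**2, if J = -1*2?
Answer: 5625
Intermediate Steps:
J = -2
x(O, f) = 3 + O*f + f*(10 + O + f) (x(O, f) = (O*f + (10 + O + f)*f) + 3 = (O*f + f*(10 + O + f)) + 3 = 3 + O*f + f*(10 + O + f))
(x(J, -8) + 56)**2 = ((3 + (-8)**2 + 10*(-8) + 2*(-2)*(-8)) + 56)**2 = ((3 + 64 - 80 + 32) + 56)**2 = (19 + 56)**2 = 75**2 = 5625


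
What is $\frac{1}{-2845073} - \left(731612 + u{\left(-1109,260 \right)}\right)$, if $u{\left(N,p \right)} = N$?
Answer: $- \frac{2078334361720}{2845073} \approx -7.305 \cdot 10^{5}$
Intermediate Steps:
$\frac{1}{-2845073} - \left(731612 + u{\left(-1109,260 \right)}\right) = \frac{1}{-2845073} - \left(731612 - 1109\right) = - \frac{1}{2845073} - 730503 = - \frac{2078334361720}{2845073}$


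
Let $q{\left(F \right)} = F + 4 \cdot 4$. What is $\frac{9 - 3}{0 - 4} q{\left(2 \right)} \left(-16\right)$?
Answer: $432$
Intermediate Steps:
$q{\left(F \right)} = 16 + F$ ($q{\left(F \right)} = F + 16 = 16 + F$)
$\frac{9 - 3}{0 - 4} q{\left(2 \right)} \left(-16\right) = \frac{9 - 3}{0 - 4} \left(16 + 2\right) \left(-16\right) = \frac{6}{-4} \cdot 18 \left(-16\right) = 6 \left(- \frac{1}{4}\right) 18 \left(-16\right) = \left(- \frac{3}{2}\right) 18 \left(-16\right) = \left(-27\right) \left(-16\right) = 432$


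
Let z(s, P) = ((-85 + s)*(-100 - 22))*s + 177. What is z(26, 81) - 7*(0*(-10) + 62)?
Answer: 186891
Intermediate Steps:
z(s, P) = 177 + s*(10370 - 122*s) (z(s, P) = ((-85 + s)*(-122))*s + 177 = (10370 - 122*s)*s + 177 = s*(10370 - 122*s) + 177 = 177 + s*(10370 - 122*s))
z(26, 81) - 7*(0*(-10) + 62) = (177 - 122*26² + 10370*26) - 7*(0*(-10) + 62) = (177 - 122*676 + 269620) - 7*(0 + 62) = (177 - 82472 + 269620) - 7*62 = 187325 - 1*434 = 187325 - 434 = 186891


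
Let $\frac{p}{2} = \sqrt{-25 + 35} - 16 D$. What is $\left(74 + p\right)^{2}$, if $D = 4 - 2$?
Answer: $140 + 40 \sqrt{10} \approx 266.49$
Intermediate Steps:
$D = 2$ ($D = 4 - 2 = 2$)
$p = -64 + 2 \sqrt{10}$ ($p = 2 \left(\sqrt{-25 + 35} - 16 \cdot 2\right) = 2 \left(\sqrt{10} - 32\right) = 2 \left(-32 + \sqrt{10}\right) = -64 + 2 \sqrt{10} \approx -57.675$)
$\left(74 + p\right)^{2} = \left(74 - \left(64 - 2 \sqrt{10}\right)\right)^{2} = \left(10 + 2 \sqrt{10}\right)^{2}$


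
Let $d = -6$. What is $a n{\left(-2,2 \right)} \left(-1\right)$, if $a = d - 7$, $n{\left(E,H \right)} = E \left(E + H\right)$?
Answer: $0$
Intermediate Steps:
$a = -13$ ($a = -6 - 7 = -13$)
$a n{\left(-2,2 \right)} \left(-1\right) = - 13 \left(- 2 \left(-2 + 2\right)\right) \left(-1\right) = - 13 \left(\left(-2\right) 0\right) \left(-1\right) = \left(-13\right) 0 \left(-1\right) = 0 \left(-1\right) = 0$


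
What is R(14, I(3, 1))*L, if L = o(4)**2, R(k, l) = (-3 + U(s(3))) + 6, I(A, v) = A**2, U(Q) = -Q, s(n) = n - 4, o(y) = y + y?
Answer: 256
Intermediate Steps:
o(y) = 2*y
s(n) = -4 + n
R(k, l) = 4 (R(k, l) = (-3 - (-4 + 3)) + 6 = (-3 - 1*(-1)) + 6 = (-3 + 1) + 6 = -2 + 6 = 4)
L = 64 (L = (2*4)**2 = 8**2 = 64)
R(14, I(3, 1))*L = 4*64 = 256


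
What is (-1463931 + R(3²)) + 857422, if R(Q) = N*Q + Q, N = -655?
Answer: -612395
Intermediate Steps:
R(Q) = -654*Q (R(Q) = -655*Q + Q = -654*Q)
(-1463931 + R(3²)) + 857422 = (-1463931 - 654*3²) + 857422 = (-1463931 - 654*9) + 857422 = (-1463931 - 5886) + 857422 = -1469817 + 857422 = -612395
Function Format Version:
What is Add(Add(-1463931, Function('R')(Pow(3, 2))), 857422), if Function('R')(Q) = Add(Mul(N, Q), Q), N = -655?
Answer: -612395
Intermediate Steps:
Function('R')(Q) = Mul(-654, Q) (Function('R')(Q) = Add(Mul(-655, Q), Q) = Mul(-654, Q))
Add(Add(-1463931, Function('R')(Pow(3, 2))), 857422) = Add(Add(-1463931, Mul(-654, Pow(3, 2))), 857422) = Add(Add(-1463931, Mul(-654, 9)), 857422) = Add(Add(-1463931, -5886), 857422) = Add(-1469817, 857422) = -612395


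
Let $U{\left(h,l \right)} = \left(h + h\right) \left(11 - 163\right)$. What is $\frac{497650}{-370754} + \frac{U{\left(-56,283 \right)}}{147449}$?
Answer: $- \frac{33533139377}{27333653273} \approx -1.2268$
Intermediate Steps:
$U{\left(h,l \right)} = - 304 h$ ($U{\left(h,l \right)} = 2 h \left(-152\right) = - 304 h$)
$\frac{497650}{-370754} + \frac{U{\left(-56,283 \right)}}{147449} = \frac{497650}{-370754} + \frac{\left(-304\right) \left(-56\right)}{147449} = 497650 \left(- \frac{1}{370754}\right) + 17024 \cdot \frac{1}{147449} = - \frac{248825}{185377} + \frac{17024}{147449} = - \frac{33533139377}{27333653273}$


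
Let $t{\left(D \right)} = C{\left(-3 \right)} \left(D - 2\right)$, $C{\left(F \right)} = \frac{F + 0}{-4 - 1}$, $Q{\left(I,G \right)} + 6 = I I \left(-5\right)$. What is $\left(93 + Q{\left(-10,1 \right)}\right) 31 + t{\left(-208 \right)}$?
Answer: $-12929$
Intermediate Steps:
$Q{\left(I,G \right)} = -6 - 5 I^{2}$ ($Q{\left(I,G \right)} = -6 + I I \left(-5\right) = -6 + I^{2} \left(-5\right) = -6 - 5 I^{2}$)
$C{\left(F \right)} = - \frac{F}{5}$ ($C{\left(F \right)} = \frac{F}{-5} = - \frac{F}{5}$)
$t{\left(D \right)} = - \frac{6}{5} + \frac{3 D}{5}$ ($t{\left(D \right)} = \left(- \frac{1}{5}\right) \left(-3\right) \left(D - 2\right) = \frac{3 \left(-2 + D\right)}{5} = - \frac{6}{5} + \frac{3 D}{5}$)
$\left(93 + Q{\left(-10,1 \right)}\right) 31 + t{\left(-208 \right)} = \left(93 - \left(6 + 5 \left(-10\right)^{2}\right)\right) 31 + \left(- \frac{6}{5} + \frac{3}{5} \left(-208\right)\right) = \left(93 - 506\right) 31 - 126 = \left(-413\right) 31 - 126 = -12803 - 126 = -12929$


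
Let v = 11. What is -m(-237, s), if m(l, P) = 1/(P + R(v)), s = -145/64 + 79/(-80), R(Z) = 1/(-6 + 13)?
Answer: 2240/6967 ≈ 0.32152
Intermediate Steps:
R(Z) = 1/7
s = -1041/320 (s = -145*1/64 + 79*(-1/80) = -145/64 - 79/80 = -1041/320 ≈ -3.2531)
m(l, P) = 1/(1/7 + P) (m(l, P) = 1/(P + 1/7) = 1/(1/7 + P))
-m(-237, s) = -7/(1 + 7*(-1041/320)) = -7/(1 - 7287/320) = -7/(-6967/320) = -7*(-320)/6967 = -1*(-2240/6967) = 2240/6967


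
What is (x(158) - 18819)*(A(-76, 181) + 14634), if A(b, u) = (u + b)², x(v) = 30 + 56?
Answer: -480670047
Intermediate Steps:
x(v) = 86
A(b, u) = (b + u)²
(x(158) - 18819)*(A(-76, 181) + 14634) = (86 - 18819)*((-76 + 181)² + 14634) = -18733*(105² + 14634) = -18733*(11025 + 14634) = -18733*25659 = -480670047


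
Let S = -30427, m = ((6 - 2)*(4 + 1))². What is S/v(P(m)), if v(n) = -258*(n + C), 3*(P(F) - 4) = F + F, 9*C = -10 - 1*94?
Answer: 91281/200552 ≈ 0.45515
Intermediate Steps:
C = -104/9 (C = (-10 - 1*94)/9 = (-10 - 94)/9 = (⅑)*(-104) = -104/9 ≈ -11.556)
m = 400 (m = (4*5)² = 20² = 400)
P(F) = 4 + 2*F/3 (P(F) = 4 + (F + F)/3 = 4 + (2*F)/3 = 4 + 2*F/3)
v(n) = 8944/3 - 258*n (v(n) = -258*(n - 104/9) = -258*(-104/9 + n) = 8944/3 - 258*n)
S/v(P(m)) = -30427/(8944/3 - 258*(4 + (⅔)*400)) = -30427/(8944/3 - 258*(4 + 800/3)) = -30427/(8944/3 - 258*812/3) = -30427/(8944/3 - 69832) = -30427/(-200552/3) = -30427*(-3/200552) = 91281/200552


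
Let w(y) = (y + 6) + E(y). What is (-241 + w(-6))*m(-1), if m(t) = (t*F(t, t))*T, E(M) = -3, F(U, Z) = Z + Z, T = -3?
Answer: 1464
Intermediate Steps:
F(U, Z) = 2*Z
m(t) = -6*t**2 (m(t) = (t*(2*t))*(-3) = (2*t**2)*(-3) = -6*t**2)
w(y) = 3 + y (w(y) = (y + 6) - 3 = (6 + y) - 3 = 3 + y)
(-241 + w(-6))*m(-1) = (-241 + (3 - 6))*(-6*(-1)**2) = (-241 - 3)*(-6*1) = -244*(-6) = 1464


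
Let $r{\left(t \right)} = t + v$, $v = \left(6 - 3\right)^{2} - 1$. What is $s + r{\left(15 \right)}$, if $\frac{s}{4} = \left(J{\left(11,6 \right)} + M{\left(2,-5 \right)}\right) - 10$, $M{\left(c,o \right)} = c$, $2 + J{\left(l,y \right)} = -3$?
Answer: $-29$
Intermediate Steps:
$J{\left(l,y \right)} = -5$ ($J{\left(l,y \right)} = -2 - 3 = -5$)
$v = 8$ ($v = 3^{2} - 1 = 9 - 1 = 8$)
$r{\left(t \right)} = 8 + t$ ($r{\left(t \right)} = t + 8 = 8 + t$)
$s = -52$ ($s = 4 \left(\left(-5 + 2\right) - 10\right) = 4 \left(-3 - 10\right) = 4 \left(-13\right) = -52$)
$s + r{\left(15 \right)} = -52 + \left(8 + 15\right) = -52 + 23 = -29$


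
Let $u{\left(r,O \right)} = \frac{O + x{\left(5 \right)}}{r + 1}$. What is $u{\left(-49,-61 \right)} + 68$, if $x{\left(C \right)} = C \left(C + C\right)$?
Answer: $\frac{3275}{48} \approx 68.229$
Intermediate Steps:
$x{\left(C \right)} = 2 C^{2}$ ($x{\left(C \right)} = C 2 C = 2 C^{2}$)
$u{\left(r,O \right)} = \frac{50 + O}{1 + r}$ ($u{\left(r,O \right)} = \frac{O + 2 \cdot 5^{2}}{r + 1} = \frac{O + 2 \cdot 25}{1 + r} = \frac{O + 50}{1 + r} = \frac{50 + O}{1 + r}$)
$u{\left(-49,-61 \right)} + 68 = \frac{50 - 61}{1 - 49} + 68 = \frac{1}{-48} \left(-11\right) + 68 = \left(- \frac{1}{48}\right) \left(-11\right) + 68 = \frac{11}{48} + 68 = \frac{3275}{48}$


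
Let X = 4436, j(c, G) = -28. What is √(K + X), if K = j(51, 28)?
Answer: 2*√1102 ≈ 66.393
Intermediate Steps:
K = -28
√(K + X) = √(-28 + 4436) = √4408 = 2*√1102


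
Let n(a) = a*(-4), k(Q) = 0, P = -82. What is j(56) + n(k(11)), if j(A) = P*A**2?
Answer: -257152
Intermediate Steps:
n(a) = -4*a
j(A) = -82*A**2
j(56) + n(k(11)) = -82*56**2 - 4*0 = -82*3136 + 0 = -257152 + 0 = -257152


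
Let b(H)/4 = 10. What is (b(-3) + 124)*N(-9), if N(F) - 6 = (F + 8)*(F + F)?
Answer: 3936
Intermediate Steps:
b(H) = 40 (b(H) = 4*10 = 40)
N(F) = 6 + 2*F*(8 + F) (N(F) = 6 + (F + 8)*(F + F) = 6 + (8 + F)*(2*F) = 6 + 2*F*(8 + F))
(b(-3) + 124)*N(-9) = (40 + 124)*(6 + 2*(-9)² + 16*(-9)) = 164*(6 + 2*81 - 144) = 164*(6 + 162 - 144) = 164*24 = 3936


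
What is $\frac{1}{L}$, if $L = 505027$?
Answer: $\frac{1}{505027} \approx 1.9801 \cdot 10^{-6}$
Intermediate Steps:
$\frac{1}{L} = \frac{1}{505027}$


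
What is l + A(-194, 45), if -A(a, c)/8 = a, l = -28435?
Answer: -26883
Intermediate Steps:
A(a, c) = -8*a
l + A(-194, 45) = -28435 - 8*(-194) = -28435 + 1552 = -26883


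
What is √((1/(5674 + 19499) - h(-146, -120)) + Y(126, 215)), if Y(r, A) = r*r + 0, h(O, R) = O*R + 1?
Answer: 4*I*√7238912903/8391 ≈ 40.559*I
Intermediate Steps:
h(O, R) = 1 + O*R
Y(r, A) = r² (Y(r, A) = r² + 0 = r²)
√((1/(5674 + 19499) - h(-146, -120)) + Y(126, 215)) = √((1/(5674 + 19499) - (1 - 146*(-120))) + 126²) = √((1/25173 - (1 + 17520)) + 15876) = √((1/25173 - 1*17521) + 15876) = √((1/25173 - 17521) + 15876) = √(-441056132/25173 + 15876) = √(-41409584/25173) = 4*I*√7238912903/8391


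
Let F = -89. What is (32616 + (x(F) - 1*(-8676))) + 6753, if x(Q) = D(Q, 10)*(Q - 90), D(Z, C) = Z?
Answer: 63976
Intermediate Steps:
x(Q) = Q*(-90 + Q) (x(Q) = Q*(Q - 90) = Q*(-90 + Q))
(32616 + (x(F) - 1*(-8676))) + 6753 = (32616 + (-89*(-90 - 89) - 1*(-8676))) + 6753 = (32616 + (-89*(-179) + 8676)) + 6753 = (32616 + (15931 + 8676)) + 6753 = (32616 + 24607) + 6753 = 57223 + 6753 = 63976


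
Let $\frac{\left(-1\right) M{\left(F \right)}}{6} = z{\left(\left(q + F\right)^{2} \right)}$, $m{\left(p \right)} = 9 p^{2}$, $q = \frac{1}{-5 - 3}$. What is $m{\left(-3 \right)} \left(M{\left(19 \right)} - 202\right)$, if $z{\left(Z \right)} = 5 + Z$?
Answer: $- \frac{6141987}{32} \approx -1.9194 \cdot 10^{5}$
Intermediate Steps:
$q = - \frac{1}{8}$ ($q = \frac{1}{-8} = - \frac{1}{8} \approx -0.125$)
$M{\left(F \right)} = -30 - 6 \left(- \frac{1}{8} + F\right)^{2}$ ($M{\left(F \right)} = - 6 \left(5 + \left(- \frac{1}{8} + F\right)^{2}\right) = -30 - 6 \left(- \frac{1}{8} + F\right)^{2}$)
$m{\left(-3 \right)} \left(M{\left(19 \right)} - 202\right) = 9 \left(-3\right)^{2} \left(\left(- \frac{963}{32} - 6 \cdot 19^{2} + \frac{3}{2} \cdot 19\right) - 202\right) = 9 \cdot 9 \left(\left(- \frac{963}{32} - 2166 + \frac{57}{2}\right) - 202\right) = 81 \left(\left(- \frac{963}{32} - 2166 + \frac{57}{2}\right) - 202\right) = 81 \left(- \frac{69363}{32} - 202\right) = 81 \left(- \frac{75827}{32}\right) = - \frac{6141987}{32}$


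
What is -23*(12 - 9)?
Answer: -69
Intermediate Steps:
-23*(12 - 9) = -23*3 = -69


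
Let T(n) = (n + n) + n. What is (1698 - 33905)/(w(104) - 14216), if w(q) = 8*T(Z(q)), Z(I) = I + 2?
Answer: 32207/11672 ≈ 2.7593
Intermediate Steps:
Z(I) = 2 + I
T(n) = 3*n (T(n) = 2*n + n = 3*n)
w(q) = 48 + 24*q (w(q) = 8*(3*(2 + q)) = 8*(6 + 3*q) = 48 + 24*q)
(1698 - 33905)/(w(104) - 14216) = (1698 - 33905)/((48 + 24*104) - 14216) = -32207/((48 + 2496) - 14216) = -32207/(2544 - 14216) = -32207/(-11672) = -32207*(-1/11672) = 32207/11672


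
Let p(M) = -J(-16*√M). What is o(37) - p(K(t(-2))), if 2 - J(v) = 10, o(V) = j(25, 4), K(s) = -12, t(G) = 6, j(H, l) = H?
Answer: 17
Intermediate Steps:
o(V) = 25
J(v) = -8 (J(v) = 2 - 1*10 = 2 - 10 = -8)
p(M) = 8 (p(M) = -1*(-8) = 8)
o(37) - p(K(t(-2))) = 25 - 1*8 = 25 - 8 = 17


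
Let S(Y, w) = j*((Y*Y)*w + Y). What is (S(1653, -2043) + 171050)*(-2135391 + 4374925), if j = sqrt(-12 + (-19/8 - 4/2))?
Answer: 383072290700 - 3125443223932689*I*sqrt(262) ≈ 3.8307e+11 - 5.059e+16*I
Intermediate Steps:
j = I*sqrt(262)/4 (j = sqrt(-12 + (-19*1/8 - 4*1/2)) = sqrt(-12 + (-19/8 - 2)) = sqrt(-12 - 35/8) = sqrt(-131/8) = I*sqrt(262)/4 ≈ 4.0466*I)
S(Y, w) = I*sqrt(262)*(Y + w*Y**2)/4 (S(Y, w) = (I*sqrt(262)/4)*((Y*Y)*w + Y) = (I*sqrt(262)/4)*(Y**2*w + Y) = (I*sqrt(262)/4)*(w*Y**2 + Y) = (I*sqrt(262)/4)*(Y + w*Y**2) = I*sqrt(262)*(Y + w*Y**2)/4)
(S(1653, -2043) + 171050)*(-2135391 + 4374925) = ((1/4)*I*1653*sqrt(262)*(1 + 1653*(-2043)) + 171050)*(-2135391 + 4374925) = ((1/4)*I*1653*sqrt(262)*(1 - 3377079) + 171050)*2239534 = ((1/4)*I*1653*sqrt(262)*(-3377078) + 171050)*2239534 = (-2791154967*I*sqrt(262)/2 + 171050)*2239534 = (171050 - 2791154967*I*sqrt(262)/2)*2239534 = 383072290700 - 3125443223932689*I*sqrt(262)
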